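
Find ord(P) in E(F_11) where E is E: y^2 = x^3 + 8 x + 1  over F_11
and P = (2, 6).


Compute successive multiples of P until we hit O:
  1P = (2, 6)
  2P = (0, 1)
  3P = (7, 9)
  4P = (5, 1)
  5P = (8, 4)
  6P = (6, 10)
  7P = (4, 3)
  8P = (10, 6)
  ... (continuing to 17P)
  17P = O

ord(P) = 17


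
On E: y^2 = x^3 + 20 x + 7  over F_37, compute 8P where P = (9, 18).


k = 8 = 1000_2 (binary, LSB first: 0001)
Double-and-add from P = (9, 18):
  bit 0 = 0: acc unchanged = O
  bit 1 = 0: acc unchanged = O
  bit 2 = 0: acc unchanged = O
  bit 3 = 1: acc = O + (0, 28) = (0, 28)

8P = (0, 28)


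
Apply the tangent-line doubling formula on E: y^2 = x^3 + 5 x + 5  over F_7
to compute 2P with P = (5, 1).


Doubling: s = (3 x1^2 + a) / (2 y1)
s = (3*5^2 + 5) / (2*1) mod 7 = 5
x3 = s^2 - 2 x1 mod 7 = 5^2 - 2*5 = 1
y3 = s (x1 - x3) - y1 mod 7 = 5 * (5 - 1) - 1 = 5

2P = (1, 5)


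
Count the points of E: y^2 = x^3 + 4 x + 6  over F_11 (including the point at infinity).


For each x in F_11, count y with y^2 = x^3 + 4 x + 6 mod 11:
  x = 1: RHS = 0, y in [0]  -> 1 point(s)
  x = 2: RHS = 0, y in [0]  -> 1 point(s)
  x = 3: RHS = 1, y in [1, 10]  -> 2 point(s)
  x = 4: RHS = 9, y in [3, 8]  -> 2 point(s)
  x = 6: RHS = 4, y in [2, 9]  -> 2 point(s)
  x = 7: RHS = 3, y in [5, 6]  -> 2 point(s)
  x = 8: RHS = 0, y in [0]  -> 1 point(s)
  x = 9: RHS = 1, y in [1, 10]  -> 2 point(s)
  x = 10: RHS = 1, y in [1, 10]  -> 2 point(s)
Affine points: 15. Add the point at infinity: total = 16.

#E(F_11) = 16


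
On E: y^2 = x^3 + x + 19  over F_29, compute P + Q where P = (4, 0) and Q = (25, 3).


P != Q, so use the chord formula.
s = (y2 - y1) / (x2 - x1) = (3) / (21) mod 29 = 25
x3 = s^2 - x1 - x2 mod 29 = 25^2 - 4 - 25 = 16
y3 = s (x1 - x3) - y1 mod 29 = 25 * (4 - 16) - 0 = 19

P + Q = (16, 19)


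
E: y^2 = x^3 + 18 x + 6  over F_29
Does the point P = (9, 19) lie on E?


Check whether y^2 = x^3 + 18 x + 6 (mod 29) for (x, y) = (9, 19).
LHS: y^2 = 19^2 mod 29 = 13
RHS: x^3 + 18 x + 6 = 9^3 + 18*9 + 6 mod 29 = 27
LHS != RHS

No, not on the curve


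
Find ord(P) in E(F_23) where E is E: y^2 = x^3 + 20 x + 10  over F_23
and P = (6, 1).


Compute successive multiples of P until we hit O:
  1P = (6, 1)
  2P = (13, 11)
  3P = (22, 9)
  4P = (1, 13)
  5P = (19, 21)
  6P = (2, 14)
  7P = (4, 4)
  8P = (21, 10)
  ... (continuing to 18P)
  18P = O

ord(P) = 18


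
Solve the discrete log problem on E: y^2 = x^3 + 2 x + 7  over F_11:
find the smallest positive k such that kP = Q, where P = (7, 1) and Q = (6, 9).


Enumerate multiples of P until we hit Q = (6, 9):
  1P = (7, 1)
  2P = (6, 2)
  3P = (10, 2)
  4P = (10, 9)
  5P = (6, 9)
Match found at i = 5.

k = 5


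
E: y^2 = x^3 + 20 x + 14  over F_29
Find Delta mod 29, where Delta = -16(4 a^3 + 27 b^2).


4 a^3 + 27 b^2 = 4*20^3 + 27*14^2 = 32000 + 5292 = 37292
Delta = -16 * (37292) = -596672
Delta mod 29 = 3

Delta = 3 (mod 29)


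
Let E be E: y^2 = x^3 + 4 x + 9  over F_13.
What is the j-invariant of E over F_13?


Delta = -16(4 a^3 + 27 b^2) mod 13 = 3
-1728 * (4 a)^3 = -1728 * (4*4)^3 mod 13 = 1
j = 1 * 3^(-1) mod 13 = 9

j = 9 (mod 13)


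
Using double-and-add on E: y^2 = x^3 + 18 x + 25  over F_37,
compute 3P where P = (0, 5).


k = 3 = 11_2 (binary, LSB first: 11)
Double-and-add from P = (0, 5):
  bit 0 = 1: acc = O + (0, 5) = (0, 5)
  bit 1 = 1: acc = (0, 5) + (21, 9) = (23, 10)

3P = (23, 10)


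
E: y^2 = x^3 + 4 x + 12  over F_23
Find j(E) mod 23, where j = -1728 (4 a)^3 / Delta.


Delta = -16(4 a^3 + 27 b^2) mod 23 = 5
-1728 * (4 a)^3 = -1728 * (4*4)^3 mod 23 = 17
j = 17 * 5^(-1) mod 23 = 8

j = 8 (mod 23)


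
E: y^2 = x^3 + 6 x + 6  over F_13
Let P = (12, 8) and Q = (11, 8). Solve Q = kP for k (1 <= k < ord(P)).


Enumerate multiples of P until we hit Q = (11, 8):
  1P = (12, 8)
  2P = (11, 8)
Match found at i = 2.

k = 2


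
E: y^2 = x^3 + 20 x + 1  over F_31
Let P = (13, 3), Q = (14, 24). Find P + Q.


P != Q, so use the chord formula.
s = (y2 - y1) / (x2 - x1) = (21) / (1) mod 31 = 21
x3 = s^2 - x1 - x2 mod 31 = 21^2 - 13 - 14 = 11
y3 = s (x1 - x3) - y1 mod 31 = 21 * (13 - 11) - 3 = 8

P + Q = (11, 8)


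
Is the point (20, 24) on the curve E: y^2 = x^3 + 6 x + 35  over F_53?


Check whether y^2 = x^3 + 6 x + 35 (mod 53) for (x, y) = (20, 24).
LHS: y^2 = 24^2 mod 53 = 46
RHS: x^3 + 6 x + 35 = 20^3 + 6*20 + 35 mod 53 = 46
LHS = RHS

Yes, on the curve


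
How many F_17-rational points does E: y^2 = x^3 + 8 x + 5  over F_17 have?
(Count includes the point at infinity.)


For each x in F_17, count y with y^2 = x^3 + 8 x + 5 mod 17:
  x = 4: RHS = 16, y in [4, 13]  -> 2 point(s)
  x = 5: RHS = 0, y in [0]  -> 1 point(s)
  x = 7: RHS = 13, y in [8, 9]  -> 2 point(s)
  x = 11: RHS = 13, y in [8, 9]  -> 2 point(s)
  x = 15: RHS = 15, y in [7, 10]  -> 2 point(s)
  x = 16: RHS = 13, y in [8, 9]  -> 2 point(s)
Affine points: 11. Add the point at infinity: total = 12.

#E(F_17) = 12


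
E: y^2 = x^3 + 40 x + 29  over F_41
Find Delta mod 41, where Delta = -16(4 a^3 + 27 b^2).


4 a^3 + 27 b^2 = 4*40^3 + 27*29^2 = 256000 + 22707 = 278707
Delta = -16 * (278707) = -4459312
Delta mod 41 = 12

Delta = 12 (mod 41)


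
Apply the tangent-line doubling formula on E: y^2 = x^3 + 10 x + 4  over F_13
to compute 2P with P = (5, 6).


Doubling: s = (3 x1^2 + a) / (2 y1)
s = (3*5^2 + 10) / (2*6) mod 13 = 6
x3 = s^2 - 2 x1 mod 13 = 6^2 - 2*5 = 0
y3 = s (x1 - x3) - y1 mod 13 = 6 * (5 - 0) - 6 = 11

2P = (0, 11)


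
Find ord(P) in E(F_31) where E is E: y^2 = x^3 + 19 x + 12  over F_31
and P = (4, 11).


Compute successive multiples of P until we hit O:
  1P = (4, 11)
  2P = (8, 5)
  3P = (29, 11)
  4P = (29, 20)
  5P = (8, 26)
  6P = (4, 20)
  7P = O

ord(P) = 7


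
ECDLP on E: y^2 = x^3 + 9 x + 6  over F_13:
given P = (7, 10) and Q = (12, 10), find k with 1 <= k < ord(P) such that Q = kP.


Enumerate multiples of P until we hit Q = (12, 10):
  1P = (7, 10)
  2P = (12, 3)
  3P = (10, 2)
  4P = (6, 9)
  5P = (1, 9)
  6P = (9, 7)
  7P = (9, 6)
  8P = (1, 4)
  9P = (6, 4)
  10P = (10, 11)
  11P = (12, 10)
Match found at i = 11.

k = 11


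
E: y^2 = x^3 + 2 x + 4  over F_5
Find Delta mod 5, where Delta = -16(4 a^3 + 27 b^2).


4 a^3 + 27 b^2 = 4*2^3 + 27*4^2 = 32 + 432 = 464
Delta = -16 * (464) = -7424
Delta mod 5 = 1

Delta = 1 (mod 5)


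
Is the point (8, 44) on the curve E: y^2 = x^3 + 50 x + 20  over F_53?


Check whether y^2 = x^3 + 50 x + 20 (mod 53) for (x, y) = (8, 44).
LHS: y^2 = 44^2 mod 53 = 28
RHS: x^3 + 50 x + 20 = 8^3 + 50*8 + 20 mod 53 = 31
LHS != RHS

No, not on the curve


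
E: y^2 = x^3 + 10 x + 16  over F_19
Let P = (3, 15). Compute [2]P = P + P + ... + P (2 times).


k = 2 = 10_2 (binary, LSB first: 01)
Double-and-add from P = (3, 15):
  bit 0 = 0: acc unchanged = O
  bit 1 = 1: acc = O + (5, 18) = (5, 18)

2P = (5, 18)


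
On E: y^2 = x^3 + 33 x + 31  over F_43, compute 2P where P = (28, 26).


Doubling: s = (3 x1^2 + a) / (2 y1)
s = (3*28^2 + 33) / (2*26) mod 43 = 7
x3 = s^2 - 2 x1 mod 43 = 7^2 - 2*28 = 36
y3 = s (x1 - x3) - y1 mod 43 = 7 * (28 - 36) - 26 = 4

2P = (36, 4)


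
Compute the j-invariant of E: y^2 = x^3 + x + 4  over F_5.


Delta = -16(4 a^3 + 27 b^2) mod 5 = 4
-1728 * (4 a)^3 = -1728 * (4*1)^3 mod 5 = 3
j = 3 * 4^(-1) mod 5 = 2

j = 2 (mod 5)


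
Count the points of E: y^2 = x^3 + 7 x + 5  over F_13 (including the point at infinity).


For each x in F_13, count y with y^2 = x^3 + 7 x + 5 mod 13:
  x = 1: RHS = 0, y in [0]  -> 1 point(s)
  x = 2: RHS = 1, y in [1, 12]  -> 2 point(s)
  x = 3: RHS = 1, y in [1, 12]  -> 2 point(s)
  x = 5: RHS = 9, y in [3, 10]  -> 2 point(s)
  x = 6: RHS = 3, y in [4, 9]  -> 2 point(s)
  x = 8: RHS = 1, y in [1, 12]  -> 2 point(s)
  x = 9: RHS = 4, y in [2, 11]  -> 2 point(s)
  x = 10: RHS = 9, y in [3, 10]  -> 2 point(s)
  x = 11: RHS = 9, y in [3, 10]  -> 2 point(s)
  x = 12: RHS = 10, y in [6, 7]  -> 2 point(s)
Affine points: 19. Add the point at infinity: total = 20.

#E(F_13) = 20


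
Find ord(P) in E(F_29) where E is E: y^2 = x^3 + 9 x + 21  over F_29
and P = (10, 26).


Compute successive multiples of P until we hit O:
  1P = (10, 26)
  2P = (15, 14)
  3P = (26, 24)
  4P = (27, 16)
  5P = (8, 24)
  6P = (12, 1)
  7P = (11, 1)
  8P = (24, 5)
  ... (continuing to 27P)
  27P = O

ord(P) = 27


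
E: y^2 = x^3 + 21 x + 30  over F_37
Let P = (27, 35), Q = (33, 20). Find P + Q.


P != Q, so use the chord formula.
s = (y2 - y1) / (x2 - x1) = (22) / (6) mod 37 = 16
x3 = s^2 - x1 - x2 mod 37 = 16^2 - 27 - 33 = 11
y3 = s (x1 - x3) - y1 mod 37 = 16 * (27 - 11) - 35 = 36

P + Q = (11, 36)


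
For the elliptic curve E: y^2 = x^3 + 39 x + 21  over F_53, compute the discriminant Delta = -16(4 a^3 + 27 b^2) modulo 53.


4 a^3 + 27 b^2 = 4*39^3 + 27*21^2 = 237276 + 11907 = 249183
Delta = -16 * (249183) = -3986928
Delta mod 53 = 50

Delta = 50 (mod 53)


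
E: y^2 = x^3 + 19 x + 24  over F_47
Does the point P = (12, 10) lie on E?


Check whether y^2 = x^3 + 19 x + 24 (mod 47) for (x, y) = (12, 10).
LHS: y^2 = 10^2 mod 47 = 6
RHS: x^3 + 19 x + 24 = 12^3 + 19*12 + 24 mod 47 = 6
LHS = RHS

Yes, on the curve


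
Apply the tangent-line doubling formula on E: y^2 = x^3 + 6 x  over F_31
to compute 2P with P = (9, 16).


Doubling: s = (3 x1^2 + a) / (2 y1)
s = (3*9^2 + 6) / (2*16) mod 31 = 1
x3 = s^2 - 2 x1 mod 31 = 1^2 - 2*9 = 14
y3 = s (x1 - x3) - y1 mod 31 = 1 * (9 - 14) - 16 = 10

2P = (14, 10)


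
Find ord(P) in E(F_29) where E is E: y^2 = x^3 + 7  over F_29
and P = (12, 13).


Compute successive multiples of P until we hit O:
  1P = (12, 13)
  2P = (6, 22)
  3P = (6, 7)
  4P = (12, 16)
  5P = O

ord(P) = 5


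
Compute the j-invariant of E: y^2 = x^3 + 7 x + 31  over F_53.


Delta = -16(4 a^3 + 27 b^2) mod 53 = 40
-1728 * (4 a)^3 = -1728 * (4*7)^3 mod 53 = 51
j = 51 * 40^(-1) mod 53 = 45

j = 45 (mod 53)


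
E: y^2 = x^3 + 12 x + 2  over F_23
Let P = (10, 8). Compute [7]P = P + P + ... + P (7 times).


k = 7 = 111_2 (binary, LSB first: 111)
Double-and-add from P = (10, 8):
  bit 0 = 1: acc = O + (10, 8) = (10, 8)
  bit 1 = 1: acc = (10, 8) + (21, 19) = (16, 9)
  bit 2 = 1: acc = (16, 9) + (13, 3) = (21, 4)

7P = (21, 4)


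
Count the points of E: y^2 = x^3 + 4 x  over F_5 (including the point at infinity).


For each x in F_5, count y with y^2 = x^3 + 4 x + 0 mod 5:
  x = 0: RHS = 0, y in [0]  -> 1 point(s)
  x = 1: RHS = 0, y in [0]  -> 1 point(s)
  x = 2: RHS = 1, y in [1, 4]  -> 2 point(s)
  x = 3: RHS = 4, y in [2, 3]  -> 2 point(s)
  x = 4: RHS = 0, y in [0]  -> 1 point(s)
Affine points: 7. Add the point at infinity: total = 8.

#E(F_5) = 8


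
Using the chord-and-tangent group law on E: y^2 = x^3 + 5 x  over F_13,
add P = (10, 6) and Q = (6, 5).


P != Q, so use the chord formula.
s = (y2 - y1) / (x2 - x1) = (12) / (9) mod 13 = 10
x3 = s^2 - x1 - x2 mod 13 = 10^2 - 10 - 6 = 6
y3 = s (x1 - x3) - y1 mod 13 = 10 * (10 - 6) - 6 = 8

P + Q = (6, 8)


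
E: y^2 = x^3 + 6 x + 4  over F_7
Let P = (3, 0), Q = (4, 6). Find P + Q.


P != Q, so use the chord formula.
s = (y2 - y1) / (x2 - x1) = (6) / (1) mod 7 = 6
x3 = s^2 - x1 - x2 mod 7 = 6^2 - 3 - 4 = 1
y3 = s (x1 - x3) - y1 mod 7 = 6 * (3 - 1) - 0 = 5

P + Q = (1, 5)


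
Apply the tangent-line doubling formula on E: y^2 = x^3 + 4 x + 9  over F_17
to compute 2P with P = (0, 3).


Doubling: s = (3 x1^2 + a) / (2 y1)
s = (3*0^2 + 4) / (2*3) mod 17 = 12
x3 = s^2 - 2 x1 mod 17 = 12^2 - 2*0 = 8
y3 = s (x1 - x3) - y1 mod 17 = 12 * (0 - 8) - 3 = 3

2P = (8, 3)


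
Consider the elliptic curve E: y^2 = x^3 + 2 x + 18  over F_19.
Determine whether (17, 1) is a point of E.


Check whether y^2 = x^3 + 2 x + 18 (mod 19) for (x, y) = (17, 1).
LHS: y^2 = 1^2 mod 19 = 1
RHS: x^3 + 2 x + 18 = 17^3 + 2*17 + 18 mod 19 = 6
LHS != RHS

No, not on the curve


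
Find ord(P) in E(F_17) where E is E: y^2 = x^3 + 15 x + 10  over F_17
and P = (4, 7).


Compute successive multiples of P until we hit O:
  1P = (4, 7)
  2P = (8, 9)
  3P = (1, 3)
  4P = (10, 2)
  5P = (7, 4)
  6P = (7, 13)
  7P = (10, 15)
  8P = (1, 14)
  ... (continuing to 11P)
  11P = O

ord(P) = 11


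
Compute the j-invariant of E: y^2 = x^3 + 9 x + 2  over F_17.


Delta = -16(4 a^3 + 27 b^2) mod 17 = 15
-1728 * (4 a)^3 = -1728 * (4*9)^3 mod 17 = 14
j = 14 * 15^(-1) mod 17 = 10

j = 10 (mod 17)


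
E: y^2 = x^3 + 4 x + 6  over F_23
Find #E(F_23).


For each x in F_23, count y with y^2 = x^3 + 4 x + 6 mod 23:
  x = 0: RHS = 6, y in [11, 12]  -> 2 point(s)
  x = 5: RHS = 13, y in [6, 17]  -> 2 point(s)
  x = 6: RHS = 16, y in [4, 19]  -> 2 point(s)
  x = 7: RHS = 9, y in [3, 20]  -> 2 point(s)
  x = 9: RHS = 12, y in [9, 14]  -> 2 point(s)
  x = 11: RHS = 1, y in [1, 22]  -> 2 point(s)
  x = 13: RHS = 1, y in [1, 22]  -> 2 point(s)
  x = 14: RHS = 0, y in [0]  -> 1 point(s)
  x = 16: RHS = 3, y in [7, 16]  -> 2 point(s)
  x = 19: RHS = 18, y in [8, 15]  -> 2 point(s)
  x = 20: RHS = 13, y in [6, 17]  -> 2 point(s)
  x = 21: RHS = 13, y in [6, 17]  -> 2 point(s)
  x = 22: RHS = 1, y in [1, 22]  -> 2 point(s)
Affine points: 25. Add the point at infinity: total = 26.

#E(F_23) = 26


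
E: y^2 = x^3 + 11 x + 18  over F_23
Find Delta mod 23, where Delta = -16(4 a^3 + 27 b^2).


4 a^3 + 27 b^2 = 4*11^3 + 27*18^2 = 5324 + 8748 = 14072
Delta = -16 * (14072) = -225152
Delta mod 23 = 18

Delta = 18 (mod 23)


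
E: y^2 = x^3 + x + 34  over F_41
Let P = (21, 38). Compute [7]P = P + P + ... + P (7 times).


k = 7 = 111_2 (binary, LSB first: 111)
Double-and-add from P = (21, 38):
  bit 0 = 1: acc = O + (21, 38) = (21, 38)
  bit 1 = 1: acc = (21, 38) + (3, 8) = (38, 2)
  bit 2 = 1: acc = (38, 2) + (15, 12) = (4, 26)

7P = (4, 26)


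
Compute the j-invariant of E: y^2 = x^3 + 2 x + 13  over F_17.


Delta = -16(4 a^3 + 27 b^2) mod 17 = 5
-1728 * (4 a)^3 = -1728 * (4*2)^3 mod 17 = 12
j = 12 * 5^(-1) mod 17 = 16

j = 16 (mod 17)


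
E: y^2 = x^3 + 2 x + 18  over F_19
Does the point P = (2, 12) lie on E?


Check whether y^2 = x^3 + 2 x + 18 (mod 19) for (x, y) = (2, 12).
LHS: y^2 = 12^2 mod 19 = 11
RHS: x^3 + 2 x + 18 = 2^3 + 2*2 + 18 mod 19 = 11
LHS = RHS

Yes, on the curve


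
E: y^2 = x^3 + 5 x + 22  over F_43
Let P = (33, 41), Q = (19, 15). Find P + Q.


P != Q, so use the chord formula.
s = (y2 - y1) / (x2 - x1) = (17) / (29) mod 43 = 8
x3 = s^2 - x1 - x2 mod 43 = 8^2 - 33 - 19 = 12
y3 = s (x1 - x3) - y1 mod 43 = 8 * (33 - 12) - 41 = 41

P + Q = (12, 41)


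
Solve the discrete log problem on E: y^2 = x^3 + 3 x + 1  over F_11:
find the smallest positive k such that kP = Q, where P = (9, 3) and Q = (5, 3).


Enumerate multiples of P until we hit Q = (5, 3):
  1P = (9, 3)
  2P = (2, 9)
  3P = (5, 3)
Match found at i = 3.

k = 3


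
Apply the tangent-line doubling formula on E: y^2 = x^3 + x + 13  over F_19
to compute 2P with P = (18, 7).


Doubling: s = (3 x1^2 + a) / (2 y1)
s = (3*18^2 + 1) / (2*7) mod 19 = 3
x3 = s^2 - 2 x1 mod 19 = 3^2 - 2*18 = 11
y3 = s (x1 - x3) - y1 mod 19 = 3 * (18 - 11) - 7 = 14

2P = (11, 14)


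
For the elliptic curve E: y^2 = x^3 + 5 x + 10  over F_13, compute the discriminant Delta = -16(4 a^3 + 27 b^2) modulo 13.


4 a^3 + 27 b^2 = 4*5^3 + 27*10^2 = 500 + 2700 = 3200
Delta = -16 * (3200) = -51200
Delta mod 13 = 7

Delta = 7 (mod 13)


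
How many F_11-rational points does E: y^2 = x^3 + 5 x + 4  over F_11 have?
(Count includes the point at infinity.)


For each x in F_11, count y with y^2 = x^3 + 5 x + 4 mod 11:
  x = 0: RHS = 4, y in [2, 9]  -> 2 point(s)
  x = 2: RHS = 0, y in [0]  -> 1 point(s)
  x = 4: RHS = 0, y in [0]  -> 1 point(s)
  x = 5: RHS = 0, y in [0]  -> 1 point(s)
  x = 10: RHS = 9, y in [3, 8]  -> 2 point(s)
Affine points: 7. Add the point at infinity: total = 8.

#E(F_11) = 8


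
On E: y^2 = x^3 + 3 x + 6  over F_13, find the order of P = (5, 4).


Compute successive multiples of P until we hit O:
  1P = (5, 4)
  2P = (3, 9)
  3P = (8, 10)
  4P = (4, 11)
  5P = (1, 7)
  6P = (10, 3)
  7P = (10, 10)
  8P = (1, 6)
  ... (continuing to 13P)
  13P = O

ord(P) = 13


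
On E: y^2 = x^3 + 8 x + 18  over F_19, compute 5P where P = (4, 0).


k = 5 = 101_2 (binary, LSB first: 101)
Double-and-add from P = (4, 0):
  bit 0 = 1: acc = O + (4, 0) = (4, 0)
  bit 1 = 0: acc unchanged = (4, 0)
  bit 2 = 1: acc = (4, 0) + O = (4, 0)

5P = (4, 0)


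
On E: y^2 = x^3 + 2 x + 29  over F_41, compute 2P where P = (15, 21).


Doubling: s = (3 x1^2 + a) / (2 y1)
s = (3*15^2 + 2) / (2*21) mod 41 = 21
x3 = s^2 - 2 x1 mod 41 = 21^2 - 2*15 = 1
y3 = s (x1 - x3) - y1 mod 41 = 21 * (15 - 1) - 21 = 27

2P = (1, 27)


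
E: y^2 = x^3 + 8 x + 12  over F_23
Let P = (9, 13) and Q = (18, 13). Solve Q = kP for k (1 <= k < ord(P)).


Enumerate multiples of P until we hit Q = (18, 13):
  1P = (9, 13)
  2P = (8, 17)
  3P = (22, 16)
  4P = (19, 13)
  5P = (18, 10)
  6P = (14, 4)
  7P = (6, 0)
  8P = (14, 19)
  9P = (18, 13)
Match found at i = 9.

k = 9


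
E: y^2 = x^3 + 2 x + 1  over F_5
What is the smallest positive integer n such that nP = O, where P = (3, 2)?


Compute successive multiples of P until we hit O:
  1P = (3, 2)
  2P = (0, 1)
  3P = (1, 2)
  4P = (1, 3)
  5P = (0, 4)
  6P = (3, 3)
  7P = O

ord(P) = 7


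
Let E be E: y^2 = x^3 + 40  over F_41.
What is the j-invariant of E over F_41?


Delta = -16(4 a^3 + 27 b^2) mod 41 = 19
-1728 * (4 a)^3 = -1728 * (4*0)^3 mod 41 = 0
j = 0 * 19^(-1) mod 41 = 0

j = 0 (mod 41)


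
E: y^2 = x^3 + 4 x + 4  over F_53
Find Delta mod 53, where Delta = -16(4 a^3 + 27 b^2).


4 a^3 + 27 b^2 = 4*4^3 + 27*4^2 = 256 + 432 = 688
Delta = -16 * (688) = -11008
Delta mod 53 = 16

Delta = 16 (mod 53)


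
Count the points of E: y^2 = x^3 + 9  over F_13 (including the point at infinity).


For each x in F_13, count y with y^2 = x^3 + 0 x + 9 mod 13:
  x = 0: RHS = 9, y in [3, 10]  -> 2 point(s)
  x = 1: RHS = 10, y in [6, 7]  -> 2 point(s)
  x = 2: RHS = 4, y in [2, 11]  -> 2 point(s)
  x = 3: RHS = 10, y in [6, 7]  -> 2 point(s)
  x = 5: RHS = 4, y in [2, 11]  -> 2 point(s)
  x = 6: RHS = 4, y in [2, 11]  -> 2 point(s)
  x = 7: RHS = 1, y in [1, 12]  -> 2 point(s)
  x = 8: RHS = 1, y in [1, 12]  -> 2 point(s)
  x = 9: RHS = 10, y in [6, 7]  -> 2 point(s)
  x = 11: RHS = 1, y in [1, 12]  -> 2 point(s)
Affine points: 20. Add the point at infinity: total = 21.

#E(F_13) = 21


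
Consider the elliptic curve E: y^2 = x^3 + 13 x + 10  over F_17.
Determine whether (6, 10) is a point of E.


Check whether y^2 = x^3 + 13 x + 10 (mod 17) for (x, y) = (6, 10).
LHS: y^2 = 10^2 mod 17 = 15
RHS: x^3 + 13 x + 10 = 6^3 + 13*6 + 10 mod 17 = 15
LHS = RHS

Yes, on the curve


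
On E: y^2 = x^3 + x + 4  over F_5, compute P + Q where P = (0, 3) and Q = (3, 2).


P != Q, so use the chord formula.
s = (y2 - y1) / (x2 - x1) = (4) / (3) mod 5 = 3
x3 = s^2 - x1 - x2 mod 5 = 3^2 - 0 - 3 = 1
y3 = s (x1 - x3) - y1 mod 5 = 3 * (0 - 1) - 3 = 4

P + Q = (1, 4)


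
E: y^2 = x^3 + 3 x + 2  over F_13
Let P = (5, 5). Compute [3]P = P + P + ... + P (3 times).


k = 3 = 11_2 (binary, LSB first: 11)
Double-and-add from P = (5, 5):
  bit 0 = 1: acc = O + (5, 5) = (5, 5)
  bit 1 = 1: acc = (5, 5) + (3, 8) = (4, 0)

3P = (4, 0)


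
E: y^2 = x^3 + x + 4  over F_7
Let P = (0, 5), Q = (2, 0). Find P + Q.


P != Q, so use the chord formula.
s = (y2 - y1) / (x2 - x1) = (2) / (2) mod 7 = 1
x3 = s^2 - x1 - x2 mod 7 = 1^2 - 0 - 2 = 6
y3 = s (x1 - x3) - y1 mod 7 = 1 * (0 - 6) - 5 = 3

P + Q = (6, 3)


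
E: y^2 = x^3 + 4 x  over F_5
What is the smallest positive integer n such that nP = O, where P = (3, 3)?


Compute successive multiples of P until we hit O:
  1P = (3, 3)
  2P = (0, 0)
  3P = (3, 2)
  4P = O

ord(P) = 4


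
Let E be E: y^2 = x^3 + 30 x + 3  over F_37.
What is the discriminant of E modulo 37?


4 a^3 + 27 b^2 = 4*30^3 + 27*3^2 = 108000 + 243 = 108243
Delta = -16 * (108243) = -1731888
Delta mod 37 = 8

Delta = 8 (mod 37)


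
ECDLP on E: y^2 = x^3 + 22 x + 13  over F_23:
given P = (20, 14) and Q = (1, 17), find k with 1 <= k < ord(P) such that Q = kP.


Enumerate multiples of P until we hit Q = (1, 17):
  1P = (20, 14)
  2P = (22, 17)
  3P = (12, 21)
  4P = (18, 13)
  5P = (14, 12)
  6P = (7, 21)
  7P = (5, 8)
  8P = (0, 17)
  9P = (4, 2)
  10P = (1, 6)
  11P = (6, 4)
  12P = (13, 14)
  13P = (13, 9)
  14P = (6, 19)
  15P = (1, 17)
Match found at i = 15.

k = 15


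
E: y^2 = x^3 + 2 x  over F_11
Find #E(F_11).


For each x in F_11, count y with y^2 = x^3 + 2 x + 0 mod 11:
  x = 0: RHS = 0, y in [0]  -> 1 point(s)
  x = 1: RHS = 3, y in [5, 6]  -> 2 point(s)
  x = 2: RHS = 1, y in [1, 10]  -> 2 point(s)
  x = 3: RHS = 0, y in [0]  -> 1 point(s)
  x = 5: RHS = 3, y in [5, 6]  -> 2 point(s)
  x = 7: RHS = 5, y in [4, 7]  -> 2 point(s)
  x = 8: RHS = 0, y in [0]  -> 1 point(s)
Affine points: 11. Add the point at infinity: total = 12.

#E(F_11) = 12


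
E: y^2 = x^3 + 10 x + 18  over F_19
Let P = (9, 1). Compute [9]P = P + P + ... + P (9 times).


k = 9 = 1001_2 (binary, LSB first: 1001)
Double-and-add from P = (9, 1):
  bit 0 = 1: acc = O + (9, 1) = (9, 1)
  bit 1 = 0: acc unchanged = (9, 1)
  bit 2 = 0: acc unchanged = (9, 1)
  bit 3 = 1: acc = (9, 1) + (17, 3) = (18, 11)

9P = (18, 11)


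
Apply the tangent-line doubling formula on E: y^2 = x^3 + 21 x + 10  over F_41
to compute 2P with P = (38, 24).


Doubling: s = (3 x1^2 + a) / (2 y1)
s = (3*38^2 + 21) / (2*24) mod 41 = 1
x3 = s^2 - 2 x1 mod 41 = 1^2 - 2*38 = 7
y3 = s (x1 - x3) - y1 mod 41 = 1 * (38 - 7) - 24 = 7

2P = (7, 7)


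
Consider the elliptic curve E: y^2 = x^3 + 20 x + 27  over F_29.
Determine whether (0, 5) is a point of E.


Check whether y^2 = x^3 + 20 x + 27 (mod 29) for (x, y) = (0, 5).
LHS: y^2 = 5^2 mod 29 = 25
RHS: x^3 + 20 x + 27 = 0^3 + 20*0 + 27 mod 29 = 27
LHS != RHS

No, not on the curve


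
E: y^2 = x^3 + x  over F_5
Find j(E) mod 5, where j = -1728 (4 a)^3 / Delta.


Delta = -16(4 a^3 + 27 b^2) mod 5 = 1
-1728 * (4 a)^3 = -1728 * (4*1)^3 mod 5 = 3
j = 3 * 1^(-1) mod 5 = 3

j = 3 (mod 5)


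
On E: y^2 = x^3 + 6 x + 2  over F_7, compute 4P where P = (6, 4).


k = 4 = 100_2 (binary, LSB first: 001)
Double-and-add from P = (6, 4):
  bit 0 = 0: acc unchanged = O
  bit 1 = 0: acc unchanged = O
  bit 2 = 1: acc = O + (6, 4) = (6, 4)

4P = (6, 4)


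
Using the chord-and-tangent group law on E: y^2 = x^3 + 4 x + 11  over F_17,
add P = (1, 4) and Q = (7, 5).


P != Q, so use the chord formula.
s = (y2 - y1) / (x2 - x1) = (1) / (6) mod 17 = 3
x3 = s^2 - x1 - x2 mod 17 = 3^2 - 1 - 7 = 1
y3 = s (x1 - x3) - y1 mod 17 = 3 * (1 - 1) - 4 = 13

P + Q = (1, 13)


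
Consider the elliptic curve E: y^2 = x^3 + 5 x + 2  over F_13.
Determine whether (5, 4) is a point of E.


Check whether y^2 = x^3 + 5 x + 2 (mod 13) for (x, y) = (5, 4).
LHS: y^2 = 4^2 mod 13 = 3
RHS: x^3 + 5 x + 2 = 5^3 + 5*5 + 2 mod 13 = 9
LHS != RHS

No, not on the curve


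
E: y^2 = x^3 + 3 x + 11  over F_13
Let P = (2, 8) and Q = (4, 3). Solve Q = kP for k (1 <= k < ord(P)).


Enumerate multiples of P until we hit Q = (4, 3):
  1P = (2, 8)
  2P = (8, 1)
  3P = (4, 3)
Match found at i = 3.

k = 3


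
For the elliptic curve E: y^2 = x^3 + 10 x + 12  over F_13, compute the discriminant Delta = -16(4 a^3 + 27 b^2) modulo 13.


4 a^3 + 27 b^2 = 4*10^3 + 27*12^2 = 4000 + 3888 = 7888
Delta = -16 * (7888) = -126208
Delta mod 13 = 9

Delta = 9 (mod 13)


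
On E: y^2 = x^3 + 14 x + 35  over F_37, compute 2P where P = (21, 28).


Doubling: s = (3 x1^2 + a) / (2 y1)
s = (3*21^2 + 14) / (2*28) mod 37 = 10
x3 = s^2 - 2 x1 mod 37 = 10^2 - 2*21 = 21
y3 = s (x1 - x3) - y1 mod 37 = 10 * (21 - 21) - 28 = 9

2P = (21, 9)


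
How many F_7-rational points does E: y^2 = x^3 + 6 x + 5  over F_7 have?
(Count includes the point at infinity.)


For each x in F_7, count y with y^2 = x^3 + 6 x + 5 mod 7:
  x = 2: RHS = 4, y in [2, 5]  -> 2 point(s)
  x = 3: RHS = 1, y in [1, 6]  -> 2 point(s)
  x = 4: RHS = 2, y in [3, 4]  -> 2 point(s)
Affine points: 6. Add the point at infinity: total = 7.

#E(F_7) = 7


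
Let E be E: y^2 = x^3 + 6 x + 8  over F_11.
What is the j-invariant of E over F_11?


Delta = -16(4 a^3 + 27 b^2) mod 11 = 9
-1728 * (4 a)^3 = -1728 * (4*6)^3 mod 11 = 3
j = 3 * 9^(-1) mod 11 = 4

j = 4 (mod 11)


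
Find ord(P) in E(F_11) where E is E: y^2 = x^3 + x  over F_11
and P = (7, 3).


Compute successive multiples of P until we hit O:
  1P = (7, 3)
  2P = (9, 10)
  3P = (10, 3)
  4P = (5, 8)
  5P = (8, 5)
  6P = (0, 0)
  7P = (8, 6)
  8P = (5, 3)
  ... (continuing to 12P)
  12P = O

ord(P) = 12


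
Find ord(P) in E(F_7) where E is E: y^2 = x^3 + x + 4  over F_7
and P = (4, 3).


Compute successive multiples of P until we hit O:
  1P = (4, 3)
  2P = (6, 4)
  3P = (6, 3)
  4P = (4, 4)
  5P = O

ord(P) = 5


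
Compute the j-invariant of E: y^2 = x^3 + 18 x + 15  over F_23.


Delta = -16(4 a^3 + 27 b^2) mod 23 = 17
-1728 * (4 a)^3 = -1728 * (4*18)^3 mod 23 = 11
j = 11 * 17^(-1) mod 23 = 2

j = 2 (mod 23)


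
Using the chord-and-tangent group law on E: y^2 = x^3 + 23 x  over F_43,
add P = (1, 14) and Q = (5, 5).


P != Q, so use the chord formula.
s = (y2 - y1) / (x2 - x1) = (34) / (4) mod 43 = 30
x3 = s^2 - x1 - x2 mod 43 = 30^2 - 1 - 5 = 34
y3 = s (x1 - x3) - y1 mod 43 = 30 * (1 - 34) - 14 = 28

P + Q = (34, 28)


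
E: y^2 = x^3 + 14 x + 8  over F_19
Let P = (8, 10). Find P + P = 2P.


Doubling: s = (3 x1^2 + a) / (2 y1)
s = (3*8^2 + 14) / (2*10) mod 19 = 16
x3 = s^2 - 2 x1 mod 19 = 16^2 - 2*8 = 12
y3 = s (x1 - x3) - y1 mod 19 = 16 * (8 - 12) - 10 = 2

2P = (12, 2)


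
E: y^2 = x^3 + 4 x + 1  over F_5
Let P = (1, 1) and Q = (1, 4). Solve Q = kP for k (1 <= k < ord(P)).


Enumerate multiples of P until we hit Q = (1, 4):
  1P = (1, 1)
  2P = (4, 1)
  3P = (0, 4)
  4P = (3, 0)
  5P = (0, 1)
  6P = (4, 4)
  7P = (1, 4)
Match found at i = 7.

k = 7


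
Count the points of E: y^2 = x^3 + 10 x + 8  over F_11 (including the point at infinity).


For each x in F_11, count y with y^2 = x^3 + 10 x + 8 mod 11:
  x = 2: RHS = 3, y in [5, 6]  -> 2 point(s)
  x = 6: RHS = 9, y in [3, 8]  -> 2 point(s)
  x = 7: RHS = 3, y in [5, 6]  -> 2 point(s)
Affine points: 6. Add the point at infinity: total = 7.

#E(F_11) = 7


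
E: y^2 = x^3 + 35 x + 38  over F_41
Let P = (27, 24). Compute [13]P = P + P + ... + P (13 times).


k = 13 = 1101_2 (binary, LSB first: 1011)
Double-and-add from P = (27, 24):
  bit 0 = 1: acc = O + (27, 24) = (27, 24)
  bit 1 = 0: acc unchanged = (27, 24)
  bit 2 = 1: acc = (27, 24) + (8, 25) = (11, 14)
  bit 3 = 1: acc = (11, 14) + (33, 5) = (33, 36)

13P = (33, 36)


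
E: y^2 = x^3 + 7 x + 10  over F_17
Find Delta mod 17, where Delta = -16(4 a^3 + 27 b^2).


4 a^3 + 27 b^2 = 4*7^3 + 27*10^2 = 1372 + 2700 = 4072
Delta = -16 * (4072) = -65152
Delta mod 17 = 9

Delta = 9 (mod 17)


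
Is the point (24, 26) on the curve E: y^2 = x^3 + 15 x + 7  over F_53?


Check whether y^2 = x^3 + 15 x + 7 (mod 53) for (x, y) = (24, 26).
LHS: y^2 = 26^2 mod 53 = 40
RHS: x^3 + 15 x + 7 = 24^3 + 15*24 + 7 mod 53 = 40
LHS = RHS

Yes, on the curve


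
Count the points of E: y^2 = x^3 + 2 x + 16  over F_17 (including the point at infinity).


For each x in F_17, count y with y^2 = x^3 + 2 x + 16 mod 17:
  x = 0: RHS = 16, y in [4, 13]  -> 2 point(s)
  x = 1: RHS = 2, y in [6, 11]  -> 2 point(s)
  x = 3: RHS = 15, y in [7, 10]  -> 2 point(s)
  x = 5: RHS = 15, y in [7, 10]  -> 2 point(s)
  x = 7: RHS = 16, y in [4, 13]  -> 2 point(s)
  x = 8: RHS = 0, y in [0]  -> 1 point(s)
  x = 9: RHS = 15, y in [7, 10]  -> 2 point(s)
  x = 10: RHS = 16, y in [4, 13]  -> 2 point(s)
  x = 11: RHS = 9, y in [3, 14]  -> 2 point(s)
  x = 12: RHS = 0, y in [0]  -> 1 point(s)
  x = 14: RHS = 0, y in [0]  -> 1 point(s)
  x = 15: RHS = 4, y in [2, 15]  -> 2 point(s)
  x = 16: RHS = 13, y in [8, 9]  -> 2 point(s)
Affine points: 23. Add the point at infinity: total = 24.

#E(F_17) = 24


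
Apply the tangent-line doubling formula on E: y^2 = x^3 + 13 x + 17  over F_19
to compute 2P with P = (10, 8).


Doubling: s = (3 x1^2 + a) / (2 y1)
s = (3*10^2 + 13) / (2*8) mod 19 = 16
x3 = s^2 - 2 x1 mod 19 = 16^2 - 2*10 = 8
y3 = s (x1 - x3) - y1 mod 19 = 16 * (10 - 8) - 8 = 5

2P = (8, 5)


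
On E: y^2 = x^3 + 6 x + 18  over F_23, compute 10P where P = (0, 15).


k = 10 = 1010_2 (binary, LSB first: 0101)
Double-and-add from P = (0, 15):
  bit 0 = 0: acc unchanged = O
  bit 1 = 1: acc = O + (12, 1) = (12, 1)
  bit 2 = 0: acc unchanged = (12, 1)
  bit 3 = 1: acc = (12, 1) + (16, 1) = (18, 22)

10P = (18, 22)


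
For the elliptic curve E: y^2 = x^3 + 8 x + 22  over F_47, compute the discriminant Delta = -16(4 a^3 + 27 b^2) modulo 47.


4 a^3 + 27 b^2 = 4*8^3 + 27*22^2 = 2048 + 13068 = 15116
Delta = -16 * (15116) = -241856
Delta mod 47 = 6

Delta = 6 (mod 47)


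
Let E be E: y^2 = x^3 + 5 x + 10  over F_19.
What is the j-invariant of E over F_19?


Delta = -16(4 a^3 + 27 b^2) mod 19 = 5
-1728 * (4 a)^3 = -1728 * (4*5)^3 mod 19 = 1
j = 1 * 5^(-1) mod 19 = 4

j = 4 (mod 19)


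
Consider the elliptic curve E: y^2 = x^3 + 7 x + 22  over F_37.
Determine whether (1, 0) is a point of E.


Check whether y^2 = x^3 + 7 x + 22 (mod 37) for (x, y) = (1, 0).
LHS: y^2 = 0^2 mod 37 = 0
RHS: x^3 + 7 x + 22 = 1^3 + 7*1 + 22 mod 37 = 30
LHS != RHS

No, not on the curve


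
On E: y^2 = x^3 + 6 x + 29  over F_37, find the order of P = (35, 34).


Compute successive multiples of P until we hit O:
  1P = (35, 34)
  2P = (13, 11)
  3P = (5, 31)
  4P = (7, 28)
  5P = (16, 15)
  6P = (24, 14)
  7P = (18, 7)
  8P = (12, 33)
  ... (continuing to 40P)
  40P = O

ord(P) = 40


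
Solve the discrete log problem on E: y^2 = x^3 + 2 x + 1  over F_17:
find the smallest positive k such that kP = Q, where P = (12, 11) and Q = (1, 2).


Enumerate multiples of P until we hit Q = (1, 2):
  1P = (12, 11)
  2P = (1, 2)
Match found at i = 2.

k = 2


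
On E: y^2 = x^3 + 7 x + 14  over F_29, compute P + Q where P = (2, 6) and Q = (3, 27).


P != Q, so use the chord formula.
s = (y2 - y1) / (x2 - x1) = (21) / (1) mod 29 = 21
x3 = s^2 - x1 - x2 mod 29 = 21^2 - 2 - 3 = 1
y3 = s (x1 - x3) - y1 mod 29 = 21 * (2 - 1) - 6 = 15

P + Q = (1, 15)


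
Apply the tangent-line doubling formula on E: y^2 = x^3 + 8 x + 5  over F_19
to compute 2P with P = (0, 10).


Doubling: s = (3 x1^2 + a) / (2 y1)
s = (3*0^2 + 8) / (2*10) mod 19 = 8
x3 = s^2 - 2 x1 mod 19 = 8^2 - 2*0 = 7
y3 = s (x1 - x3) - y1 mod 19 = 8 * (0 - 7) - 10 = 10

2P = (7, 10)


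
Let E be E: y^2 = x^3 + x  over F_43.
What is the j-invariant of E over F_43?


Delta = -16(4 a^3 + 27 b^2) mod 43 = 22
-1728 * (4 a)^3 = -1728 * (4*1)^3 mod 43 = 4
j = 4 * 22^(-1) mod 43 = 8

j = 8 (mod 43)


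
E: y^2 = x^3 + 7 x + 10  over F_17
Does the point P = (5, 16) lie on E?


Check whether y^2 = x^3 + 7 x + 10 (mod 17) for (x, y) = (5, 16).
LHS: y^2 = 16^2 mod 17 = 1
RHS: x^3 + 7 x + 10 = 5^3 + 7*5 + 10 mod 17 = 0
LHS != RHS

No, not on the curve


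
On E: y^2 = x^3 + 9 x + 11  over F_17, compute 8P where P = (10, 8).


k = 8 = 1000_2 (binary, LSB first: 0001)
Double-and-add from P = (10, 8):
  bit 0 = 0: acc unchanged = O
  bit 1 = 0: acc unchanged = O
  bit 2 = 0: acc unchanged = O
  bit 3 = 1: acc = O + (16, 16) = (16, 16)

8P = (16, 16)


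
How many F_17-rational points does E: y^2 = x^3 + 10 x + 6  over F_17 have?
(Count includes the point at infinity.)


For each x in F_17, count y with y^2 = x^3 + 10 x + 6 mod 17:
  x = 1: RHS = 0, y in [0]  -> 1 point(s)
  x = 2: RHS = 0, y in [0]  -> 1 point(s)
  x = 4: RHS = 8, y in [5, 12]  -> 2 point(s)
  x = 9: RHS = 9, y in [3, 14]  -> 2 point(s)
  x = 10: RHS = 1, y in [1, 16]  -> 2 point(s)
  x = 11: RHS = 2, y in [6, 11]  -> 2 point(s)
  x = 12: RHS = 1, y in [1, 16]  -> 2 point(s)
  x = 13: RHS = 4, y in [2, 15]  -> 2 point(s)
  x = 14: RHS = 0, y in [0]  -> 1 point(s)
Affine points: 15. Add the point at infinity: total = 16.

#E(F_17) = 16


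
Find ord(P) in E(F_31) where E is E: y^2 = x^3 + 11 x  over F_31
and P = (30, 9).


Compute successive multiples of P until we hit O:
  1P = (30, 9)
  2P = (16, 26)
  3P = (17, 4)
  4P = (19, 0)
  5P = (17, 27)
  6P = (16, 5)
  7P = (30, 22)
  8P = O

ord(P) = 8


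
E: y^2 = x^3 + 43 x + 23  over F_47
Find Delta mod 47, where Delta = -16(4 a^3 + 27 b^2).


4 a^3 + 27 b^2 = 4*43^3 + 27*23^2 = 318028 + 14283 = 332311
Delta = -16 * (332311) = -5316976
Delta mod 47 = 40

Delta = 40 (mod 47)


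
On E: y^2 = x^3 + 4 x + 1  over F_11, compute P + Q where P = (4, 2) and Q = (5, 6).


P != Q, so use the chord formula.
s = (y2 - y1) / (x2 - x1) = (4) / (1) mod 11 = 4
x3 = s^2 - x1 - x2 mod 11 = 4^2 - 4 - 5 = 7
y3 = s (x1 - x3) - y1 mod 11 = 4 * (4 - 7) - 2 = 8

P + Q = (7, 8)


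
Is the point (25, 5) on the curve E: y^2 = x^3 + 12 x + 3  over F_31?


Check whether y^2 = x^3 + 12 x + 3 (mod 31) for (x, y) = (25, 5).
LHS: y^2 = 5^2 mod 31 = 25
RHS: x^3 + 12 x + 3 = 25^3 + 12*25 + 3 mod 31 = 25
LHS = RHS

Yes, on the curve


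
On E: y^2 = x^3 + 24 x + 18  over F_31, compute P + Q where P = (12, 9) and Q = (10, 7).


P != Q, so use the chord formula.
s = (y2 - y1) / (x2 - x1) = (29) / (29) mod 31 = 1
x3 = s^2 - x1 - x2 mod 31 = 1^2 - 12 - 10 = 10
y3 = s (x1 - x3) - y1 mod 31 = 1 * (12 - 10) - 9 = 24

P + Q = (10, 24)


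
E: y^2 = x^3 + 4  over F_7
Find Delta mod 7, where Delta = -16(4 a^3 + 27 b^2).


4 a^3 + 27 b^2 = 4*0^3 + 27*4^2 = 0 + 432 = 432
Delta = -16 * (432) = -6912
Delta mod 7 = 4

Delta = 4 (mod 7)


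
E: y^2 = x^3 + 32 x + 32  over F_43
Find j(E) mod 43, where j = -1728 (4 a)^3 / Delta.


Delta = -16(4 a^3 + 27 b^2) mod 43 = 17
-1728 * (4 a)^3 = -1728 * (4*32)^3 mod 43 = 8
j = 8 * 17^(-1) mod 43 = 3

j = 3 (mod 43)


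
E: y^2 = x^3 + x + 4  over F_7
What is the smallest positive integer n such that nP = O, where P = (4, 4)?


Compute successive multiples of P until we hit O:
  1P = (4, 4)
  2P = (6, 3)
  3P = (6, 4)
  4P = (4, 3)
  5P = O

ord(P) = 5


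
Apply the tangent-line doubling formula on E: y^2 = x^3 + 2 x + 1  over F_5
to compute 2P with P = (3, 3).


Doubling: s = (3 x1^2 + a) / (2 y1)
s = (3*3^2 + 2) / (2*3) mod 5 = 4
x3 = s^2 - 2 x1 mod 5 = 4^2 - 2*3 = 0
y3 = s (x1 - x3) - y1 mod 5 = 4 * (3 - 0) - 3 = 4

2P = (0, 4)


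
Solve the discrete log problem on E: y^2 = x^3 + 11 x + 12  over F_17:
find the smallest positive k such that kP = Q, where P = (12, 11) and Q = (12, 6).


Enumerate multiples of P until we hit Q = (12, 6):
  1P = (12, 11)
  2P = (8, 0)
  3P = (12, 6)
Match found at i = 3.

k = 3


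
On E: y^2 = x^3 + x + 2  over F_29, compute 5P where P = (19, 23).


k = 5 = 101_2 (binary, LSB first: 101)
Double-and-add from P = (19, 23):
  bit 0 = 1: acc = O + (19, 23) = (19, 23)
  bit 1 = 0: acc unchanged = (19, 23)
  bit 2 = 1: acc = (19, 23) + (15, 17) = (19, 6)

5P = (19, 6)


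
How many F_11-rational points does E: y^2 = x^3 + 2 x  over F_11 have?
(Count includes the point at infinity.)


For each x in F_11, count y with y^2 = x^3 + 2 x + 0 mod 11:
  x = 0: RHS = 0, y in [0]  -> 1 point(s)
  x = 1: RHS = 3, y in [5, 6]  -> 2 point(s)
  x = 2: RHS = 1, y in [1, 10]  -> 2 point(s)
  x = 3: RHS = 0, y in [0]  -> 1 point(s)
  x = 5: RHS = 3, y in [5, 6]  -> 2 point(s)
  x = 7: RHS = 5, y in [4, 7]  -> 2 point(s)
  x = 8: RHS = 0, y in [0]  -> 1 point(s)
Affine points: 11. Add the point at infinity: total = 12.

#E(F_11) = 12


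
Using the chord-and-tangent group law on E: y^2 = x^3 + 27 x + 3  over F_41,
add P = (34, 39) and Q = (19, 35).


P != Q, so use the chord formula.
s = (y2 - y1) / (x2 - x1) = (37) / (26) mod 41 = 3
x3 = s^2 - x1 - x2 mod 41 = 3^2 - 34 - 19 = 38
y3 = s (x1 - x3) - y1 mod 41 = 3 * (34 - 38) - 39 = 31

P + Q = (38, 31)


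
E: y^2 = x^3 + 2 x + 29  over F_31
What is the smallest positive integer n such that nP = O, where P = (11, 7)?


Compute successive multiples of P until we hit O:
  1P = (11, 7)
  2P = (17, 27)
  3P = (21, 1)
  4P = (13, 19)
  5P = (12, 18)
  6P = (5, 28)
  7P = (4, 15)
  8P = (23, 20)
  ... (continuing to 19P)
  19P = O

ord(P) = 19


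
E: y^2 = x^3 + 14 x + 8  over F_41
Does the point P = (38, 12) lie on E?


Check whether y^2 = x^3 + 14 x + 8 (mod 41) for (x, y) = (38, 12).
LHS: y^2 = 12^2 mod 41 = 21
RHS: x^3 + 14 x + 8 = 38^3 + 14*38 + 8 mod 41 = 21
LHS = RHS

Yes, on the curve


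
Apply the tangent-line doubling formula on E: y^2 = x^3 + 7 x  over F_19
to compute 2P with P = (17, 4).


Doubling: s = (3 x1^2 + a) / (2 y1)
s = (3*17^2 + 7) / (2*4) mod 19 = 0
x3 = s^2 - 2 x1 mod 19 = 0^2 - 2*17 = 4
y3 = s (x1 - x3) - y1 mod 19 = 0 * (17 - 4) - 4 = 15

2P = (4, 15)


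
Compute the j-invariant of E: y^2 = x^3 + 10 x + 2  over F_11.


Delta = -16(4 a^3 + 27 b^2) mod 11 = 8
-1728 * (4 a)^3 = -1728 * (4*10)^3 mod 11 = 9
j = 9 * 8^(-1) mod 11 = 8

j = 8 (mod 11)


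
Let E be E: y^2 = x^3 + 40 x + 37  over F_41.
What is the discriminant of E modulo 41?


4 a^3 + 27 b^2 = 4*40^3 + 27*37^2 = 256000 + 36963 = 292963
Delta = -16 * (292963) = -4687408
Delta mod 41 = 40

Delta = 40 (mod 41)


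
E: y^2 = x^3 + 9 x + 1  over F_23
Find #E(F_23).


For each x in F_23, count y with y^2 = x^3 + 9 x + 1 mod 23:
  x = 0: RHS = 1, y in [1, 22]  -> 2 point(s)
  x = 2: RHS = 4, y in [2, 21]  -> 2 point(s)
  x = 3: RHS = 9, y in [3, 20]  -> 2 point(s)
  x = 4: RHS = 9, y in [3, 20]  -> 2 point(s)
  x = 6: RHS = 18, y in [8, 15]  -> 2 point(s)
  x = 7: RHS = 16, y in [4, 19]  -> 2 point(s)
  x = 9: RHS = 6, y in [11, 12]  -> 2 point(s)
  x = 16: RHS = 9, y in [3, 20]  -> 2 point(s)
  x = 19: RHS = 16, y in [4, 19]  -> 2 point(s)
  x = 20: RHS = 16, y in [4, 19]  -> 2 point(s)
Affine points: 20. Add the point at infinity: total = 21.

#E(F_23) = 21


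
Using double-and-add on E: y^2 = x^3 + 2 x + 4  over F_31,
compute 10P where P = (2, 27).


k = 10 = 1010_2 (binary, LSB first: 0101)
Double-and-add from P = (2, 27):
  bit 0 = 0: acc unchanged = O
  bit 1 = 1: acc = O + (1, 10) = (1, 10)
  bit 2 = 0: acc unchanged = (1, 10)
  bit 3 = 1: acc = (1, 10) + (8, 6) = (16, 3)

10P = (16, 3)


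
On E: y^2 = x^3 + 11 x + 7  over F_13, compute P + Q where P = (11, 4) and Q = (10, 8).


P != Q, so use the chord formula.
s = (y2 - y1) / (x2 - x1) = (4) / (12) mod 13 = 9
x3 = s^2 - x1 - x2 mod 13 = 9^2 - 11 - 10 = 8
y3 = s (x1 - x3) - y1 mod 13 = 9 * (11 - 8) - 4 = 10

P + Q = (8, 10)


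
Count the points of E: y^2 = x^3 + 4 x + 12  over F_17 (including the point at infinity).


For each x in F_17, count y with y^2 = x^3 + 4 x + 12 mod 17:
  x = 1: RHS = 0, y in [0]  -> 1 point(s)
  x = 3: RHS = 0, y in [0]  -> 1 point(s)
  x = 5: RHS = 4, y in [2, 15]  -> 2 point(s)
  x = 7: RHS = 9, y in [3, 14]  -> 2 point(s)
  x = 10: RHS = 15, y in [7, 10]  -> 2 point(s)
  x = 13: RHS = 0, y in [0]  -> 1 point(s)
  x = 15: RHS = 13, y in [8, 9]  -> 2 point(s)
Affine points: 11. Add the point at infinity: total = 12.

#E(F_17) = 12


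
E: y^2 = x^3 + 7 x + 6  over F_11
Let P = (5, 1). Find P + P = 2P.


Doubling: s = (3 x1^2 + a) / (2 y1)
s = (3*5^2 + 7) / (2*1) mod 11 = 8
x3 = s^2 - 2 x1 mod 11 = 8^2 - 2*5 = 10
y3 = s (x1 - x3) - y1 mod 11 = 8 * (5 - 10) - 1 = 3

2P = (10, 3)


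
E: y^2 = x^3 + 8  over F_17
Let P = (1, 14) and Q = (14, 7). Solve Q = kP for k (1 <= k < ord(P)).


Enumerate multiples of P until we hit Q = (14, 7):
  1P = (1, 14)
  2P = (11, 8)
  3P = (4, 15)
  4P = (14, 10)
  5P = (3, 1)
  6P = (0, 5)
  7P = (12, 6)
  8P = (2, 13)
  9P = (15, 0)
  10P = (2, 4)
  11P = (12, 11)
  12P = (0, 12)
  13P = (3, 16)
  14P = (14, 7)
Match found at i = 14.

k = 14


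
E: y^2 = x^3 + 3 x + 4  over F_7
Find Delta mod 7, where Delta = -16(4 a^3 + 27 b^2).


4 a^3 + 27 b^2 = 4*3^3 + 27*4^2 = 108 + 432 = 540
Delta = -16 * (540) = -8640
Delta mod 7 = 5

Delta = 5 (mod 7)
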